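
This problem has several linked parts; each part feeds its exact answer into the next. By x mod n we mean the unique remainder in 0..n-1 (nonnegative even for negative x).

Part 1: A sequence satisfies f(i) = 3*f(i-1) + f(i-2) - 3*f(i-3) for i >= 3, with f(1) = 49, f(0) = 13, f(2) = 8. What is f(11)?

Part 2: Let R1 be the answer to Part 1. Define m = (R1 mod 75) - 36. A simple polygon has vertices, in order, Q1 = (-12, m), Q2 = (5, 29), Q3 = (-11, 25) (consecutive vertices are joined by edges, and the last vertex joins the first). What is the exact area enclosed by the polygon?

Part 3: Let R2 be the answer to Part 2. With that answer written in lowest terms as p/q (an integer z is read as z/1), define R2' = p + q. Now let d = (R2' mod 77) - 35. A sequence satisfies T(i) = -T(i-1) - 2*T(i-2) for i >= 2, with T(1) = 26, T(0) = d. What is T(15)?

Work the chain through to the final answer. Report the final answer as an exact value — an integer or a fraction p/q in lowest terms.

Part 1: f(3) = 3*(8) + 1*(49) - 3*(13) = 34; iterating: f(3)=34, f(4)=-37, f(5)=-101, f(6)=-442, f(7)=-1316, f(8)=-4087, f(9)=-12251, f(10)=-36892, f(11)=-110666; answer -110666
Part 2: R1 = -110666; m = -2; cross terms: (-12*29 - 5*-2)=-338, (5*25 - -11*29)=444, (-11*-2 - -12*25)=322; twice the area = |428| = 428; area = 214; answer 214
Part 3: R2 = 214; threaded value p + q = 215; d = 26; T(2) = -1*(26) - 2*(26) = -78; iterating: T(2)=-78, T(3)=26, T(4)=130, T(5)=-182, T(6)=-78, T(7)=442, T(8)=-286, T(9)=-598, T(10)=1170, T(11)=26, T(12)=-2366, T(13)=2314, T(14)=2418, T(15)=-7046; answer -7046

-7046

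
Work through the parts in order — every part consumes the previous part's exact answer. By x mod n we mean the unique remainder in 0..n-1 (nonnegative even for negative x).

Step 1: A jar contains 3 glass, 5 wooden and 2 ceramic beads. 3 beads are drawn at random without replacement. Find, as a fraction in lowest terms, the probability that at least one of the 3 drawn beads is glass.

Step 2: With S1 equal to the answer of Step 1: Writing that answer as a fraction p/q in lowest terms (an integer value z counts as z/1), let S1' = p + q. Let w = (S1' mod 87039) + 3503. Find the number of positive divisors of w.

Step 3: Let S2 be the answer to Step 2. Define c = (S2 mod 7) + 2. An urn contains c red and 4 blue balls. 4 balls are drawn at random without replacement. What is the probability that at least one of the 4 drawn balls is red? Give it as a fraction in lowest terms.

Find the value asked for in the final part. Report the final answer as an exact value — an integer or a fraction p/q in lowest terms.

Step 1: total draws C(10,3) = 120; complement C(7,3) = 35; favorable 120 - 35 = 85; P = 17/24; answer 17/24
Step 2: S1 = 17/24; threaded value p + q = 41; w = 3544; 3544 = 2^3 * 443; number of divisors = (3+1) * (1+1) = 8; answer 8
Step 3: S2 = 8; c = 3; total draws C(7,4) = 35; complement C(4,4) = 1; favorable 35 - 1 = 34; P = 34/35; answer 34/35

34/35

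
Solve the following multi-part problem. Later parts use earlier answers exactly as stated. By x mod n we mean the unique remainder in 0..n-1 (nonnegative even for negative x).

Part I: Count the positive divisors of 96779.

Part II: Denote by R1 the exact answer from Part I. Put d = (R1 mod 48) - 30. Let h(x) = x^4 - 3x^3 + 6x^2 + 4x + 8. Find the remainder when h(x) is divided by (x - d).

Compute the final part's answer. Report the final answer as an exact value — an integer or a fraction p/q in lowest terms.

685112

Part I: 96779 is prime, so its only divisors are 1 and 96779; count = 2; answer 2
Part II: R1 = 2; d = -28; remainder = value at the root: 1*(-28)^4 - 3*(-28)^3 + 6*(-28)^2 + 4*(-28)^1 + 8 = (614656) + (65856) + (4704) + (-112) + (8) = 685112; answer 685112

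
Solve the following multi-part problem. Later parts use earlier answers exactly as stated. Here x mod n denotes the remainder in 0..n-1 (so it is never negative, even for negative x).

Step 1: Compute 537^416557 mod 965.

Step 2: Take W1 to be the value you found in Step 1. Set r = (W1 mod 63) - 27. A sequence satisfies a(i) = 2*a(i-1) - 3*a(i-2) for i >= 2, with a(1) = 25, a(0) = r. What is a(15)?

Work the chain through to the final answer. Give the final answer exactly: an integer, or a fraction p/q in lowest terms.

Step 1: squarings mod 965: 537^1=537, 537^2=799, 537^4=536, 537^8=691, 537^16=771, 537^32=1, 537^64=1, 537^128=1, 537^256=1, 537^512=1, 537^1024=1, 537^2048=1, 537^4096=1, 537^8192=1, 537^16384=1, 537^32768=1, 537^65536=1, 537^131072=1, 537^262144=1; 537^416557 = 537^1 * 537^4 * 537^8 * 537^32 * 537^256 * 537^512 * 537^2048 * 537^4096 * 537^16384 * 537^131072 * 537^262144 = 587 (mod 965); answer 587
Step 2: W1 = 587; r = -7; a(2) = 2*(25) - 3*(-7) = 71; iterating: a(2)=71, a(3)=67, a(4)=-79, a(5)=-359, a(6)=-481, a(7)=115, a(8)=1673, a(9)=3001, a(10)=983, a(11)=-7037, a(12)=-17023, a(13)=-12935, a(14)=25199, a(15)=89203; answer 89203

89203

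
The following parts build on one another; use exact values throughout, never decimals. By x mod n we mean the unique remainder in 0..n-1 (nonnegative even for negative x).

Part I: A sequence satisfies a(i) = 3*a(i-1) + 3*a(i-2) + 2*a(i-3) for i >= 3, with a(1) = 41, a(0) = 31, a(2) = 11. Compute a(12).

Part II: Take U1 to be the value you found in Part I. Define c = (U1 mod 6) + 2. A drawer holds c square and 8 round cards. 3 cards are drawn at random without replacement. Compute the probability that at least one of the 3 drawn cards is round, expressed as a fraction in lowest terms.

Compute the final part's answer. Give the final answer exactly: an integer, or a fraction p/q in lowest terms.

Part I: a(3) = 3*(11) + 3*(41) + 2*(31) = 218; iterating: a(3)=218, a(4)=769, a(5)=2983, a(6)=11692, a(7)=45563, a(8)=177731, a(9)=693266, a(10)=2704117, a(11)=10547611, a(12)=41141716; answer 41141716
Part II: U1 = 41141716; c = 6; total draws C(14,3) = 364; complement C(6,3) = 20; favorable 364 - 20 = 344; P = 86/91; answer 86/91

86/91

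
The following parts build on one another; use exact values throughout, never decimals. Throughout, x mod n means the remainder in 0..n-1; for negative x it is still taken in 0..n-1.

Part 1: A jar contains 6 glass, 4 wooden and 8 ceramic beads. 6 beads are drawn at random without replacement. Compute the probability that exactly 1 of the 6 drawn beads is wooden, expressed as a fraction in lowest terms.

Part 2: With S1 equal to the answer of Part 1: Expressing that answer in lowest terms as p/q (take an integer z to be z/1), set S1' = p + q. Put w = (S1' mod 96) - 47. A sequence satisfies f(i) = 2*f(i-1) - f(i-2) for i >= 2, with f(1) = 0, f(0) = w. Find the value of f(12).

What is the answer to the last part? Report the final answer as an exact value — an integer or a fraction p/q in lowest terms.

-286

Part 1: total draws C(18,6) = 18564; favorable C(4,1)*C(14,5) = 8008; P = 22/51; answer 22/51
Part 2: S1 = 22/51; threaded value p + q = 73; w = 26; f(2) = 2*(0) - 1*(26) = -26; iterating: f(2)=-26, f(3)=-52, f(4)=-78, f(5)=-104, f(6)=-130, f(7)=-156, f(8)=-182, f(9)=-208, f(10)=-234, f(11)=-260, f(12)=-286; answer -286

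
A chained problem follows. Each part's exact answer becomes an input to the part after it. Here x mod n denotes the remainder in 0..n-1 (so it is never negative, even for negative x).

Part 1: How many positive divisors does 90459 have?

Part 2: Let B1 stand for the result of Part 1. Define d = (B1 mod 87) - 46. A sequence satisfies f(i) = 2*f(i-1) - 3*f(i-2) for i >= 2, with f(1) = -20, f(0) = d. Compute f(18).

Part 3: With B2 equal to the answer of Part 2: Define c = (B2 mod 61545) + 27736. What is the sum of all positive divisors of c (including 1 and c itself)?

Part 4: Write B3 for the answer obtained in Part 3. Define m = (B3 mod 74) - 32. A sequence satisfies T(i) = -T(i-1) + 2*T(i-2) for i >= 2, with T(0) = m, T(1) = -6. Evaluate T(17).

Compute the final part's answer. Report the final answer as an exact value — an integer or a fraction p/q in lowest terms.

961174

Part 1: 90459 = 3^2 * 19 * 23^2; number of divisors = (2+1) * (1+1) * (2+1) = 18; answer 18
Part 2: B1 = 18; d = -28; f(2) = 2*(-20) - 3*(-28) = 44; iterating: f(2)=44, f(3)=148, f(4)=164, f(5)=-116, f(6)=-724, f(7)=-1100, f(8)=-28, f(9)=3244, f(10)=6572, f(11)=3412, f(12)=-12892, f(13)=-36020, f(14)=-33364, f(15)=41332, f(16)=182756, f(17)=241516, f(18)=-65236; answer -65236
Part 3: B2 = -65236; c = 85590; 85590 = 2 * 3^3 * 5 * 317; sigma = (1 + 2) * (1 + 3 + 9 + 27) * (1 + 5) * (1 + 317) = 3 * 40 * 6 * 318 = 228960; answer 228960
Part 4: B3 = 228960; m = -28; T(2) = -1*(-6) + 2*(-28) = -50; iterating: T(2)=-50, T(3)=38, T(4)=-138, T(5)=214, T(6)=-490, T(7)=918, T(8)=-1898, T(9)=3734, T(10)=-7530, T(11)=14998, T(12)=-30058, T(13)=60054, T(14)=-120170, T(15)=240278, T(16)=-480618, T(17)=961174; answer 961174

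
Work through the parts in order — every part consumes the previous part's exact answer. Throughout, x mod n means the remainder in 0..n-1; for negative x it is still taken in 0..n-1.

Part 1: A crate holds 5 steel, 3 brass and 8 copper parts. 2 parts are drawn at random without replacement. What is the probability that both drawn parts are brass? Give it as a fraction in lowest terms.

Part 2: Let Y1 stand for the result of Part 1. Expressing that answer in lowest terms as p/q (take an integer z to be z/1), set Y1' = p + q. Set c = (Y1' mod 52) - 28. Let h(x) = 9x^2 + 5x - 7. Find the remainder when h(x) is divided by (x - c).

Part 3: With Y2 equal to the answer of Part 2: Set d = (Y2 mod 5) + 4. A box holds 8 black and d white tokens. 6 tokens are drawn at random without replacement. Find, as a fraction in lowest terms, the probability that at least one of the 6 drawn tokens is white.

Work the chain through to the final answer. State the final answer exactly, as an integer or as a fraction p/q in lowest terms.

Part 1: total draws C(16,2) = 120; favorable C(3,2) = 3; P = 1/40; answer 1/40
Part 2: Y1 = 1/40; threaded value p + q = 41; c = 13; remainder = value at the root: 9*(13)^2 + 5*(13)^1 - 7 = (1521) + (65) + (-7) = 1579; answer 1579
Part 3: Y2 = 1579; d = 8; total draws C(16,6) = 8008; complement C(8,6) = 28; favorable 8008 - 28 = 7980; P = 285/286; answer 285/286

285/286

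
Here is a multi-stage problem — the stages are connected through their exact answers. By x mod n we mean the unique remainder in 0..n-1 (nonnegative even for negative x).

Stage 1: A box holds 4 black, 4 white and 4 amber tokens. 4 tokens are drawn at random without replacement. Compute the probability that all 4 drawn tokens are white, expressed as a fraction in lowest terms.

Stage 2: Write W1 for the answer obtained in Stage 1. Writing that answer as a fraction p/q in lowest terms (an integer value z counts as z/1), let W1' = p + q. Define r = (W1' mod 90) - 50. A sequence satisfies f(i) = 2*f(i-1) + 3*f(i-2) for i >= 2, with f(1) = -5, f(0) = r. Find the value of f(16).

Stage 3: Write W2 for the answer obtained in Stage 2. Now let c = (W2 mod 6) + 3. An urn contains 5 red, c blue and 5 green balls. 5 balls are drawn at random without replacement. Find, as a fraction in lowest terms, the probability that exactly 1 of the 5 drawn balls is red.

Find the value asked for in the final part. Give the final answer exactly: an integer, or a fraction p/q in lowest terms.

50/143

Stage 1: total draws C(12,4) = 495; favorable C(4,4) = 1; P = 1/495; answer 1/495
Stage 2: W1 = 1/495; threaded value p + q = 496; r = -4; f(2) = 2*(-5) + 3*(-4) = -22; iterating: f(2)=-22, f(3)=-59, f(4)=-184, f(5)=-545, f(6)=-1642, f(7)=-4919, f(8)=-14764, f(9)=-44285, f(10)=-132862, f(11)=-398579, f(12)=-1195744, f(13)=-3587225, f(14)=-10761682, f(15)=-32285039, f(16)=-96855124; answer -96855124
Stage 3: W2 = -96855124; c = 5; total draws C(15,5) = 3003; favorable C(5,1)*C(10,4) = 1050; P = 50/143; answer 50/143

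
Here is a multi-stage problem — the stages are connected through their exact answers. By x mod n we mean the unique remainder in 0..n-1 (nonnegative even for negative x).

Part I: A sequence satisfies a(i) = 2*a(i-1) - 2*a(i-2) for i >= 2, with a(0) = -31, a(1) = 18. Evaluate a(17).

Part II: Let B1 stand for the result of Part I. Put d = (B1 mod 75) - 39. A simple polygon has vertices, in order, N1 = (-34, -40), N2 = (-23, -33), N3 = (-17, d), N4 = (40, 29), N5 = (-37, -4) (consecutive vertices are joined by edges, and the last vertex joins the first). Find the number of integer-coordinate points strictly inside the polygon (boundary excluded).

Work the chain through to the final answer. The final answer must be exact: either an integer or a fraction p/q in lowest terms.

883

Part I: a(2) = 2*(18) - 2*(-31) = 98; iterating: a(2)=98, a(3)=160, a(4)=124, a(5)=-72, a(6)=-392, a(7)=-640, a(8)=-496, a(9)=288, a(10)=1568, a(11)=2560, a(12)=1984, a(13)=-1152, a(14)=-6272, a(15)=-10240, a(16)=-7936, a(17)=4608; answer 4608
Part II: B1 = 4608; d = -6; cross terms: (-34*-33 - -23*-40)=202, (-23*-6 - -17*-33)=-423, (-17*29 - 40*-6)=-253, (40*-4 - -37*29)=913, (-37*-40 - -34*-4)=1344; twice the area = |1783| = 1783; area = 1783/2; boundary points = 1 + 3 + 1 + 11 + 3 = 19; strictly interior points = area - boundary/2 + 1 = 883; answer 883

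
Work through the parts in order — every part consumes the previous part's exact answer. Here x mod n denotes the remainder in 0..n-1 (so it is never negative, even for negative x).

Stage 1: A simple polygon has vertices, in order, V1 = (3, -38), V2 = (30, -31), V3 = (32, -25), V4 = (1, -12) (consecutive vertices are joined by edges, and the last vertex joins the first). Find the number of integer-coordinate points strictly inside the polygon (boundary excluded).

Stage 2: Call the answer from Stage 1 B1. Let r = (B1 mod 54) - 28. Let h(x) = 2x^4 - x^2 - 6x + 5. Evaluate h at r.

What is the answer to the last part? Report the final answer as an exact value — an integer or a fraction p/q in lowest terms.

21

Stage 1: cross terms: (3*-31 - 30*-38)=1047, (30*-25 - 32*-31)=242, (32*-12 - 1*-25)=-359, (1*-38 - 3*-12)=-2; twice the area = |928| = 928; area = 464; boundary points = 1 + 2 + 1 + 2 = 6; strictly interior points = area - boundary/2 + 1 = 462; answer 462
Stage 2: B1 = 462; r = 2; 2*(2)^4 - 1*(2)^2 - 6*(2)^1 + 5 = (32) + (-4) + (-12) + (5) = 21; answer 21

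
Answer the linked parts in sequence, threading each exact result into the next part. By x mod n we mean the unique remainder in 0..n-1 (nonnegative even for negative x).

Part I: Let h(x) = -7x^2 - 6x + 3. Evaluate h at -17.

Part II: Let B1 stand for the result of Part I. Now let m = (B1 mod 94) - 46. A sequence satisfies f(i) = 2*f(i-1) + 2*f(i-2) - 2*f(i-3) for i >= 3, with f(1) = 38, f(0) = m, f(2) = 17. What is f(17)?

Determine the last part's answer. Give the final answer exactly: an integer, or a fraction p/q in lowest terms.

21298272

Part I: -7*(-17)^2 - 6*(-17)^1 + 3 = (-2023) + (102) + (3) = -1918; answer -1918
Part II: B1 = -1918; m = 10; f(3) = 2*(17) + 2*(38) - 2*(10) = 90; iterating: f(3)=90, f(4)=138, f(5)=422, f(6)=940, f(7)=2448, f(8)=5932, f(9)=14880, f(10)=36728, f(11)=91352, f(12)=226400, f(13)=562048, f(14)=1394192, f(15)=3459680, f(16)=8583648, f(17)=21298272; answer 21298272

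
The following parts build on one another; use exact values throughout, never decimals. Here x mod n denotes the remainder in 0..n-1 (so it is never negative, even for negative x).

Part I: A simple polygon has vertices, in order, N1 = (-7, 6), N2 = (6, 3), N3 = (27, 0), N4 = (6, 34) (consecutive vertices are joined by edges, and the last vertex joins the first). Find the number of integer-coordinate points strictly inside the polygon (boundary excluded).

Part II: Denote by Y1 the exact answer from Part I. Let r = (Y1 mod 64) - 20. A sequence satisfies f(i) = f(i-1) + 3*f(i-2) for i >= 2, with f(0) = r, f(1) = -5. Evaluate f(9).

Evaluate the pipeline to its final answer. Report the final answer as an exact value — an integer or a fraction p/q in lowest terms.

Part I: cross terms: (-7*3 - 6*6)=-57, (6*0 - 27*3)=-81, (27*34 - 6*0)=918, (6*6 - -7*34)=274; twice the area = |1054| = 1054; area = 527; boundary points = 1 + 3 + 1 + 1 = 6; strictly interior points = area - boundary/2 + 1 = 525; answer 525
Part II: Y1 = 525; r = -7; f(2) = 1*(-5) + 3*(-7) = -26; iterating: f(2)=-26, f(3)=-41, f(4)=-119, f(5)=-242, f(6)=-599, f(7)=-1325, f(8)=-3122, f(9)=-7097; answer -7097

-7097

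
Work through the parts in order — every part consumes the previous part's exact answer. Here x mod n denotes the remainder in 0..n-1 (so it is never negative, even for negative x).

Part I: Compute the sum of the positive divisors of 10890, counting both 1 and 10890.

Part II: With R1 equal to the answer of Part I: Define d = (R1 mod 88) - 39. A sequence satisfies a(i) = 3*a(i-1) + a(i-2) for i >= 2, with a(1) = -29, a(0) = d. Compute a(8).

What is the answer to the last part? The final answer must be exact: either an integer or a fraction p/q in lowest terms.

-91292

Part I: 10890 = 2 * 3^2 * 5 * 11^2; sigma = (1 + 2) * (1 + 3 + 9) * (1 + 5) * (1 + 11 + 121) = 3 * 13 * 6 * 133 = 31122; answer 31122
Part II: R1 = 31122; d = 19; a(2) = 3*(-29) + 1*(19) = -68; iterating: a(2)=-68, a(3)=-233, a(4)=-767, a(5)=-2534, a(6)=-8369, a(7)=-27641, a(8)=-91292; answer -91292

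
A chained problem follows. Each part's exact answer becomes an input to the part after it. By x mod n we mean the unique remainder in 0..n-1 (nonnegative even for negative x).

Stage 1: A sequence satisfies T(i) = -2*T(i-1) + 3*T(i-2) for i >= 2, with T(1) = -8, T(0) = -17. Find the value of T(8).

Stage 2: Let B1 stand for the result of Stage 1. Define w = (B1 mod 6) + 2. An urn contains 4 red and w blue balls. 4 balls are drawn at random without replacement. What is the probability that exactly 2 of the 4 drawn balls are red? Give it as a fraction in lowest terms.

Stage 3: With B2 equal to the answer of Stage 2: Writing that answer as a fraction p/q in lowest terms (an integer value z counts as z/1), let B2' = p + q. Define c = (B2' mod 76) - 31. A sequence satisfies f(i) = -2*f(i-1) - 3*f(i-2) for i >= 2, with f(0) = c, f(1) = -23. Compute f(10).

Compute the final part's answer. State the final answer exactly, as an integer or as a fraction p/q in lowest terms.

Stage 1: T(2) = -2*(-8) + 3*(-17) = -35; iterating: T(2)=-35, T(3)=46, T(4)=-197, T(5)=532, T(6)=-1655, T(7)=4906, T(8)=-14777; answer -14777
Stage 2: B1 = -14777; w = 3; total draws C(7,4) = 35; favorable C(4,2)*C(3,2) = 18; P = 18/35; answer 18/35
Stage 3: B2 = 18/35; threaded value p + q = 53; c = 22; f(2) = -2*(-23) - 3*(22) = -20; iterating: f(2)=-20, f(3)=109, f(4)=-158, f(5)=-11, f(6)=496, f(7)=-959, f(8)=430, f(9)=2017, f(10)=-5324; answer -5324

-5324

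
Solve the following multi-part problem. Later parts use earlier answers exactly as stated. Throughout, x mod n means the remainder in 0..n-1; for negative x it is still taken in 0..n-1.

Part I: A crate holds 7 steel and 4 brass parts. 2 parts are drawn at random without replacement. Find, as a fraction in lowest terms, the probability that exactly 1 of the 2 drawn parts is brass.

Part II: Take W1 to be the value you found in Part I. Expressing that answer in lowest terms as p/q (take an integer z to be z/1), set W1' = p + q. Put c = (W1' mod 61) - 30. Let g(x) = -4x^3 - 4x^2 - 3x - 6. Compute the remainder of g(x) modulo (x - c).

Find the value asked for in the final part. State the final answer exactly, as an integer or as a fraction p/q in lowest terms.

1810

Part I: total draws C(11,2) = 55; favorable C(4,1)*C(7,1) = 28; P = 28/55; answer 28/55
Part II: W1 = 28/55; threaded value p + q = 83; c = -8; remainder = value at the root: -4*(-8)^3 - 4*(-8)^2 - 3*(-8)^1 - 6 = (2048) + (-256) + (24) + (-6) = 1810; answer 1810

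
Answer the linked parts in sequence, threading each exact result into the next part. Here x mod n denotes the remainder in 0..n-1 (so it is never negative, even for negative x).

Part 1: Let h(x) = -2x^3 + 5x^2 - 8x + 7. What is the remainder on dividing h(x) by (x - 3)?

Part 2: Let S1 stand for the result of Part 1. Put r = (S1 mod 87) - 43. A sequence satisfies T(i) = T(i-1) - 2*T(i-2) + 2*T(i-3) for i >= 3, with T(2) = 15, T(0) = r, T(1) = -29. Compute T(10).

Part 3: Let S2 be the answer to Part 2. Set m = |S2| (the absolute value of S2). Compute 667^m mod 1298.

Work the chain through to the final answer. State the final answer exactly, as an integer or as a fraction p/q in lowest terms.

Part 1: remainder = value at the root: -2*(3)^3 + 5*(3)^2 - 8*(3)^1 + 7 = (-54) + (45) + (-24) + (7) = -26; answer -26
Part 2: S1 = -26; r = 18; T(3) = 1*(15) - 2*(-29) + 2*(18) = 109; iterating: T(3)=109, T(4)=21, T(5)=-167, T(6)=9, T(7)=385, T(8)=33, T(9)=-719, T(10)=-15; answer -15
Part 3: S2 = -15; m = 15; squarings mod 1298: 667^1=667, 667^2=973, 667^4=487, 667^8=933; 667^15 = 667^1 * 667^2 * 667^4 * 667^8 = 659 (mod 1298); answer 659

659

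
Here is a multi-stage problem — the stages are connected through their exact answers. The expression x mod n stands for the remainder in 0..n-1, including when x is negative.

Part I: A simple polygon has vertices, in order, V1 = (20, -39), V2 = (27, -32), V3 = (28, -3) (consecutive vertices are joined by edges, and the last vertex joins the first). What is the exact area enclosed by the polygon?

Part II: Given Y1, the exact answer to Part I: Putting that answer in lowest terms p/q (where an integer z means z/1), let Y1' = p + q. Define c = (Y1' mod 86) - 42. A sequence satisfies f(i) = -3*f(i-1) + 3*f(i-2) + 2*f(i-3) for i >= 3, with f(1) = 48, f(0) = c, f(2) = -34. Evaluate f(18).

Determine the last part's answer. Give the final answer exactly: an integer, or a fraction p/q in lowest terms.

-47526468752

Part I: cross terms: (20*-32 - 27*-39)=413, (27*-3 - 28*-32)=815, (28*-39 - 20*-3)=-1032; twice the area = |196| = 196; area = 98; answer 98
Part II: Y1 = 98; threaded value p + q = 99; c = -29; f(3) = -3*(-34) + 3*(48) + 2*(-29) = 188; iterating: f(3)=188, f(4)=-570, f(5)=2206, f(6)=-7952, f(7)=29334, f(8)=-107446, f(9)=394436, f(10)=-1446978, f(11)=5309350, f(12)=-19480112, f(13)=71474430, f(14)=-262244926, f(15)=962197844, f(16)=-3530379450, f(17)=12953242030, f(18)=-47526468752; answer -47526468752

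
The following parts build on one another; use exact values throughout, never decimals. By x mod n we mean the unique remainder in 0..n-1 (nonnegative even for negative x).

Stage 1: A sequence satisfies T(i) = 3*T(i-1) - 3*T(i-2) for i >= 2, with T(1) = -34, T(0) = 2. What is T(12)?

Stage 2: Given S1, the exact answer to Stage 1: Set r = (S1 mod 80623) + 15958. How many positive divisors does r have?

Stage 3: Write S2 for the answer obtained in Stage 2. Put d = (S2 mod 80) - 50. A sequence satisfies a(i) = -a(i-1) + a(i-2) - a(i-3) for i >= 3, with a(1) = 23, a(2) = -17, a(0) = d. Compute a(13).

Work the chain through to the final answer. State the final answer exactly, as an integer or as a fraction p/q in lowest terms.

Stage 1: T(2) = 3*(-34) - 3*(2) = -108; iterating: T(2)=-108, T(3)=-222, T(4)=-342, T(5)=-360, T(6)=-54, T(7)=918, T(8)=2916, T(9)=5994, T(10)=9234, T(11)=9720, T(12)=1458; answer 1458
Stage 2: S1 = 1458; r = 17416; 17416 = 2^3 * 7 * 311; number of divisors = (3+1) * (1+1) * (1+1) = 16; answer 16
Stage 3: S2 = 16; d = -34; a(3) = -1*(-17) + 1*(23) - 1*(-34) = 74; iterating: a(3)=74, a(4)=-114, a(5)=205, a(6)=-393, a(7)=712, a(8)=-1310, a(9)=2415, a(10)=-4437, a(11)=8162, a(12)=-15014, a(13)=27613; answer 27613

27613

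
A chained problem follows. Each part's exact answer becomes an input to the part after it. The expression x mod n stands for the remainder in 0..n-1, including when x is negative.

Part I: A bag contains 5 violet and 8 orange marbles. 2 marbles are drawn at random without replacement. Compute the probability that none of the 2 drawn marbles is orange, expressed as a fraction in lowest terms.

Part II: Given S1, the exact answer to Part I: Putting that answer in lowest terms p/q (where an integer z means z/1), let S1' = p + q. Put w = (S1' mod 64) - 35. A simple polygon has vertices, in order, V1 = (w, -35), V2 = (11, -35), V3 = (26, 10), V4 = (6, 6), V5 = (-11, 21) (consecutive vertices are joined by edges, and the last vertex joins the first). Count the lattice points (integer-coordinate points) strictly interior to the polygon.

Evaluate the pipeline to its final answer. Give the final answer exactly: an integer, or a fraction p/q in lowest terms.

775

Part I: total draws C(13,2) = 78; favorable C(5,2) = 10; P = 5/39; answer 5/39
Part II: S1 = 5/39; threaded value p + q = 44; w = 9; cross terms: (9*-35 - 11*-35)=70, (11*10 - 26*-35)=1020, (26*6 - 6*10)=96, (6*21 - -11*6)=192, (-11*-35 - 9*21)=196; twice the area = |1574| = 1574; area = 787; boundary points = 2 + 15 + 4 + 1 + 4 = 26; strictly interior points = area - boundary/2 + 1 = 775; answer 775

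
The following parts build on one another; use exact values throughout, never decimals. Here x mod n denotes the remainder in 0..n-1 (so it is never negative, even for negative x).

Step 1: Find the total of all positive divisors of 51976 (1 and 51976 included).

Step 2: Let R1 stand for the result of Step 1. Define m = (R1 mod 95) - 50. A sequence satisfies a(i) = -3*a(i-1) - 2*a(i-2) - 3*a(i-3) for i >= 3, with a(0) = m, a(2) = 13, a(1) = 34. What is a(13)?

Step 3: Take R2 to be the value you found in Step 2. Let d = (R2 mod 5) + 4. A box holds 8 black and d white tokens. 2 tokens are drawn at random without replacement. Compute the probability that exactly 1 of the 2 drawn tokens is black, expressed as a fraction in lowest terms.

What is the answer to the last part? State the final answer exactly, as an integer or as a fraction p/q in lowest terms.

20/39

Step 1: 51976 = 2^3 * 73 * 89; sigma = (1 + 2 + 4 + 8) * (1 + 73) * (1 + 89) = 15 * 74 * 90 = 99900; answer 99900
Step 2: R1 = 99900; m = 5; a(3) = -3*(13) - 2*(34) - 3*(5) = -122; iterating: a(3)=-122, a(4)=238, a(5)=-509, a(6)=1417, a(7)=-3947, a(8)=10534, a(9)=-27959, a(10)=74650, a(11)=-199634, a(12)=533479, a(13)=-1425119; answer -1425119
Step 3: R2 = -1425119; d = 5; total draws C(13,2) = 78; favorable C(8,1)*C(5,1) = 40; P = 20/39; answer 20/39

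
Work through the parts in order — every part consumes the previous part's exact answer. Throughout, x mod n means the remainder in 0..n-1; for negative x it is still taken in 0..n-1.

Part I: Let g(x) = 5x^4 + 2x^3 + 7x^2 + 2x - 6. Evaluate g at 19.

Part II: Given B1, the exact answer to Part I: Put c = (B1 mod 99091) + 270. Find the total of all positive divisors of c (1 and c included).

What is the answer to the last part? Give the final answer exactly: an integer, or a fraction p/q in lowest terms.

126000

Part I: 5*(19)^4 + 2*(19)^3 + 7*(19)^2 + 2*(19)^1 - 6 = (651605) + (13718) + (2527) + (38) + (-6) = 667882; answer 667882
Part II: B1 = 667882; c = 73606; 73606 = 2 * 13 * 19 * 149; sigma = (1 + 2) * (1 + 13) * (1 + 19) * (1 + 149) = 3 * 14 * 20 * 150 = 126000; answer 126000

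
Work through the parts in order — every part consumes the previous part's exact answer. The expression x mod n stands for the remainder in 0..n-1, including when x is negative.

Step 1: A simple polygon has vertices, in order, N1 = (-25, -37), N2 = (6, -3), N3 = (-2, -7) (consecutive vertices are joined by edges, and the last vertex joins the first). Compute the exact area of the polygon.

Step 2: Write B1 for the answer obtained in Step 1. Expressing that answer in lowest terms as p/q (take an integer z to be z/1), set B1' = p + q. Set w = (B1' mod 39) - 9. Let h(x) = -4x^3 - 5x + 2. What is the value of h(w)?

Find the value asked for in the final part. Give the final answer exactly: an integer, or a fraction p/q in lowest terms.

Step 1: cross terms: (-25*-3 - 6*-37)=297, (6*-7 - -2*-3)=-48, (-2*-37 - -25*-7)=-101; twice the area = |148| = 148; area = 74; answer 74
Step 2: B1 = 74; threaded value p + q = 75; w = 27; -4*(27)^3 - 5*(27)^1 + 2 = (-78732) + (-135) + (2) = -78865; answer -78865

-78865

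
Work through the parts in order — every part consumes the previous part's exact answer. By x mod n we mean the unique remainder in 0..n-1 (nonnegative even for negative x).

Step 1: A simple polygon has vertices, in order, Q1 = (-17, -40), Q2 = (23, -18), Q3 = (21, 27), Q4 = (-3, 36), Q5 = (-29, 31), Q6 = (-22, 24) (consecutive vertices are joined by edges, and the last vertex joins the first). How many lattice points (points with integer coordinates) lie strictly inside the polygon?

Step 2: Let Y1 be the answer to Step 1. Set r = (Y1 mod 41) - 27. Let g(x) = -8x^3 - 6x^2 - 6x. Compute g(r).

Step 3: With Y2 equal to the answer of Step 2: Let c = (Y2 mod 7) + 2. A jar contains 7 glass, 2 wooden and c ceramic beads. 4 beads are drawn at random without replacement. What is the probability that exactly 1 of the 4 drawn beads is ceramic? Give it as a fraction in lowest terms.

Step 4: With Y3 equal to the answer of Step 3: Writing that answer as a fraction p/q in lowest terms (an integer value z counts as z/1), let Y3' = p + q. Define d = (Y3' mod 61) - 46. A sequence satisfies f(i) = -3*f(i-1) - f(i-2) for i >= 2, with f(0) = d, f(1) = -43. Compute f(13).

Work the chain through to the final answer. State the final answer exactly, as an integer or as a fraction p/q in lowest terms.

-6332731

Step 1: cross terms: (-17*-18 - 23*-40)=1226, (23*27 - 21*-18)=999, (21*36 - -3*27)=837, (-3*31 - -29*36)=951, (-29*24 - -22*31)=-14, (-22*-40 - -17*24)=1288; twice the area = |5287| = 5287; area = 5287/2; boundary points = 2 + 1 + 3 + 1 + 7 + 1 = 15; strictly interior points = area - boundary/2 + 1 = 2637; answer 2637
Step 2: Y1 = 2637; r = -14; -8*(-14)^3 - 6*(-14)^2 - 6*(-14)^1 = (21952) + (-1176) + (84) = 20860; answer 20860
Step 3: Y2 = 20860; c = 2; total draws C(11,4) = 330; favorable C(2,1)*C(9,3) = 168; P = 28/55; answer 28/55
Step 4: Y3 = 28/55; threaded value p + q = 83; d = -24; f(2) = -3*(-43) - 1*(-24) = 153; iterating: f(2)=153, f(3)=-416, f(4)=1095, f(5)=-2869, f(6)=7512, f(7)=-19667, f(8)=51489, f(9)=-134800, f(10)=352911, f(11)=-923933, f(12)=2418888, f(13)=-6332731; answer -6332731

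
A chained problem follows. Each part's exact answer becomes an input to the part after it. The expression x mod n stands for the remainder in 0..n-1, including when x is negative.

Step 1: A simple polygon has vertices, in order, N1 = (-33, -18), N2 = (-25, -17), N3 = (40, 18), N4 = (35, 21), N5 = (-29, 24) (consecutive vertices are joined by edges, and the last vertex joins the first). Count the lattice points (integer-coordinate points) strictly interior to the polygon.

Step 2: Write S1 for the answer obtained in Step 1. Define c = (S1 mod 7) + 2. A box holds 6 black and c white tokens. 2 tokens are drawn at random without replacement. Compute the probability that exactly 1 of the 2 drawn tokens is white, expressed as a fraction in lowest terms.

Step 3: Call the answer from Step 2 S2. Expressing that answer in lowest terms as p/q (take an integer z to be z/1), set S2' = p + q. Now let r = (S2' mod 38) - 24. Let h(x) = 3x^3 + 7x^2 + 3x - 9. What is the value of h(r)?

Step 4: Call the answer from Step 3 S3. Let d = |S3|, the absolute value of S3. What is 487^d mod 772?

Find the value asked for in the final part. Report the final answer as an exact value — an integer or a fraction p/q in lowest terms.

Step 1: cross terms: (-33*-17 - -25*-18)=111, (-25*18 - 40*-17)=230, (40*21 - 35*18)=210, (35*24 - -29*21)=1449, (-29*-18 - -33*24)=1314; twice the area = |3314| = 3314; area = 1657; boundary points = 1 + 5 + 1 + 1 + 2 = 10; strictly interior points = area - boundary/2 + 1 = 1653; answer 1653
Step 2: S1 = 1653; c = 3; total draws C(9,2) = 36; favorable C(3,1)*C(6,1) = 18; P = 1/2; answer 1/2
Step 3: S2 = 1/2; threaded value p + q = 3; r = -21; 3*(-21)^3 + 7*(-21)^2 + 3*(-21)^1 - 9 = (-27783) + (3087) + (-63) + (-9) = -24768; answer -24768
Step 4: S3 = -24768; d = 24768; squarings mod 772: 487^1=487, 487^2=165, 487^4=205, 487^8=337, 487^16=85, 487^32=277, 487^64=301, 487^128=277, 487^256=301, 487^512=277, 487^1024=301, 487^2048=277, 487^4096=301, 487^8192=277, 487^16384=301; 487^24768 = 487^64 * 487^128 * 487^8192 * 487^16384 = 1 (mod 772); answer 1

1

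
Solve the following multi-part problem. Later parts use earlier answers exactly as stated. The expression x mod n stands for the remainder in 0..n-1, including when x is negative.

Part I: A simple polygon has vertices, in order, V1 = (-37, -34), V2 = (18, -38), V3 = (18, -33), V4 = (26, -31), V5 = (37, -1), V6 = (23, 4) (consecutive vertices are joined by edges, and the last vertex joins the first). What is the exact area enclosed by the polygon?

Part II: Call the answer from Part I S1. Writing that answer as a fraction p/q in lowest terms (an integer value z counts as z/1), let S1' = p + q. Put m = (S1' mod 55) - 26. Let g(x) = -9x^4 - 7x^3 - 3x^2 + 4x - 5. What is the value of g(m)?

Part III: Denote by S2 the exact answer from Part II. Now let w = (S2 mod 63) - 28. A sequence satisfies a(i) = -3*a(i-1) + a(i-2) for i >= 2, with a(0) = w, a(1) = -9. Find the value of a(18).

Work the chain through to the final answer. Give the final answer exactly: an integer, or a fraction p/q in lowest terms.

Part I: cross terms: (-37*-38 - 18*-34)=2018, (18*-33 - 18*-38)=90, (18*-31 - 26*-33)=300, (26*-1 - 37*-31)=1121, (37*4 - 23*-1)=171, (23*-34 - -37*4)=-634; twice the area = |3066| = 3066; area = 1533; answer 1533
Part II: S1 = 1533; threaded value p + q = 1534; m = 23; -9*(23)^4 - 7*(23)^3 - 3*(23)^2 + 4*(23)^1 - 5 = (-2518569) + (-85169) + (-1587) + (92) + (-5) = -2605238; answer -2605238
Part III: S2 = -2605238; w = -27; a(2) = -3*(-9) + 1*(-27) = 0; iterating: a(2)=0, a(3)=-9, a(4)=27, a(5)=-90, a(6)=297, a(7)=-981, a(8)=3240, a(9)=-10701, a(10)=35343, a(11)=-116730, a(12)=385533, a(13)=-1273329, a(14)=4205520, a(15)=-13889889, a(16)=45875187, a(17)=-151515450, a(18)=500421537; answer 500421537

500421537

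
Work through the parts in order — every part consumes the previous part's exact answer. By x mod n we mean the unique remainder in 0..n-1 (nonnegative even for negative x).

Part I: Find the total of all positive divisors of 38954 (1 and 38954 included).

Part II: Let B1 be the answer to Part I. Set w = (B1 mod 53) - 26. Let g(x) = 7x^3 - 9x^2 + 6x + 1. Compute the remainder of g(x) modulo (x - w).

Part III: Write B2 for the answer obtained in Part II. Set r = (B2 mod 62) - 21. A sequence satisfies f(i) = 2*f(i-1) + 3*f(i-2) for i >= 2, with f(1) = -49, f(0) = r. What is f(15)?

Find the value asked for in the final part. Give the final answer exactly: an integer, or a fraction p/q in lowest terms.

Part I: 38954 = 2 * 19477; sigma = (1 + 2) * (1 + 19477) = 3 * 19478 = 58434; answer 58434
Part II: B1 = 58434; w = 2; remainder = value at the root: 7*(2)^3 - 9*(2)^2 + 6*(2)^1 + 1 = (56) + (-36) + (12) + (1) = 33; answer 33
Part III: B2 = 33; r = 12; f(2) = 2*(-49) + 3*(12) = -62; iterating: f(2)=-62, f(3)=-271, f(4)=-728, f(5)=-2269, f(6)=-6722, f(7)=-20251, f(8)=-60668, f(9)=-182089, f(10)=-546182, f(11)=-1638631, f(12)=-4915808, f(13)=-14747509, f(14)=-44242442, f(15)=-132727411; answer -132727411

-132727411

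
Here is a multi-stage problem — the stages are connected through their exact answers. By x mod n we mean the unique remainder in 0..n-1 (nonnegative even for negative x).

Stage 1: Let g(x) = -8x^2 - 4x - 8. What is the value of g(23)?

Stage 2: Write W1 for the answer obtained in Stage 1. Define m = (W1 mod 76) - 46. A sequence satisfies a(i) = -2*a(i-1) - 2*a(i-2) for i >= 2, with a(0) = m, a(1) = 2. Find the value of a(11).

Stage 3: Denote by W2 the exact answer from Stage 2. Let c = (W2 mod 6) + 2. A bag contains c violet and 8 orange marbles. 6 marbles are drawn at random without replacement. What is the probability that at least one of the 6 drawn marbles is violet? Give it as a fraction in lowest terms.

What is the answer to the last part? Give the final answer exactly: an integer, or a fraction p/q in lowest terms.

Stage 1: -8*(23)^2 - 4*(23)^1 - 8 = (-4232) + (-92) + (-8) = -4332; answer -4332
Stage 2: W1 = -4332; m = -46; a(2) = -2*(2) - 2*(-46) = 88; iterating: a(2)=88, a(3)=-180, a(4)=184, a(5)=-8, a(6)=-352, a(7)=720, a(8)=-736, a(9)=32, a(10)=1408, a(11)=-2880; answer -2880
Stage 3: W2 = -2880; c = 2; total draws C(10,6) = 210; complement C(8,6) = 28; favorable 210 - 28 = 182; P = 13/15; answer 13/15

13/15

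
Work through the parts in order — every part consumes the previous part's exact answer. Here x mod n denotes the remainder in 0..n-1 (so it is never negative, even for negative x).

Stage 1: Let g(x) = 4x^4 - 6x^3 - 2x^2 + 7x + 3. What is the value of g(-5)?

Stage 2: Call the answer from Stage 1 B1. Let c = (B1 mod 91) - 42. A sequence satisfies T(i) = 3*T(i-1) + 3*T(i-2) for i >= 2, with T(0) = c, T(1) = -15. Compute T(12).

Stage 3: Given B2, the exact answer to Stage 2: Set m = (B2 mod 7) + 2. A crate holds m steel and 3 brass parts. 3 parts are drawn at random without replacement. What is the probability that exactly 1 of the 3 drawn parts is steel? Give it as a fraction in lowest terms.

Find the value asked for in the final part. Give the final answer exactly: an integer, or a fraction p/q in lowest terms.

Stage 1: 4*(-5)^4 - 6*(-5)^3 - 2*(-5)^2 + 7*(-5)^1 + 3 = (2500) + (750) + (-50) + (-35) + (3) = 3168; answer 3168
Stage 2: B1 = 3168; c = 32; T(2) = 3*(-15) + 3*(32) = 51; iterating: T(2)=51, T(3)=108, T(4)=477, T(5)=1755, T(6)=6696, T(7)=25353, T(8)=96147, T(9)=364500, T(10)=1381941, T(11)=5239323, T(12)=19863792; answer 19863792
Stage 3: B2 = 19863792; m = 6; total draws C(9,3) = 84; favorable C(6,1)*C(3,2) = 18; P = 3/14; answer 3/14

3/14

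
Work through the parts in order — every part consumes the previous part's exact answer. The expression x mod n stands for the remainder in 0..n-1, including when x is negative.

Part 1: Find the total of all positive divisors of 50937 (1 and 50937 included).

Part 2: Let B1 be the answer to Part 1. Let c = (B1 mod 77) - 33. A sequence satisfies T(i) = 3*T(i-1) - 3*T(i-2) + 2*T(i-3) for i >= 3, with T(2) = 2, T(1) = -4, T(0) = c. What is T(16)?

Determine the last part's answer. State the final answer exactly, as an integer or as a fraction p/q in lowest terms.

Part 1: 50937 = 3 * 16979; sigma = (1 + 3) * (1 + 16979) = 4 * 16980 = 67920; answer 67920
Part 2: B1 = 67920; c = -27; T(3) = 3*(2) - 3*(-4) + 2*(-27) = -36; iterating: T(3)=-36, T(4)=-122, T(5)=-254, T(6)=-468, T(7)=-886, T(8)=-1762, T(9)=-3564, T(10)=-7178, T(11)=-14366, T(12)=-28692, T(13)=-57334, T(14)=-114658, T(15)=-229356, T(16)=-458762; answer -458762

-458762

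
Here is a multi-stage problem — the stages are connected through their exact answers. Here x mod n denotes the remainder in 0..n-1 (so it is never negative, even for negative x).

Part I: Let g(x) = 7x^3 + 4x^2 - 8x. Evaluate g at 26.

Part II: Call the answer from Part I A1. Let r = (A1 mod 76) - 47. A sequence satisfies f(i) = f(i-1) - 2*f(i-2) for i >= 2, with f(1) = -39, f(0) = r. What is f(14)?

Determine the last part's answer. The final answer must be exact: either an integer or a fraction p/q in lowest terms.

Part I: 7*(26)^3 + 4*(26)^2 - 8*(26)^1 = (123032) + (2704) + (-208) = 125528; answer 125528
Part II: A1 = 125528; r = 5; f(2) = 1*(-39) - 2*(5) = -49; iterating: f(2)=-49, f(3)=29, f(4)=127, f(5)=69, f(6)=-185, f(7)=-323, f(8)=47, f(9)=693, f(10)=599, f(11)=-787, f(12)=-1985, f(13)=-411, f(14)=3559; answer 3559

3559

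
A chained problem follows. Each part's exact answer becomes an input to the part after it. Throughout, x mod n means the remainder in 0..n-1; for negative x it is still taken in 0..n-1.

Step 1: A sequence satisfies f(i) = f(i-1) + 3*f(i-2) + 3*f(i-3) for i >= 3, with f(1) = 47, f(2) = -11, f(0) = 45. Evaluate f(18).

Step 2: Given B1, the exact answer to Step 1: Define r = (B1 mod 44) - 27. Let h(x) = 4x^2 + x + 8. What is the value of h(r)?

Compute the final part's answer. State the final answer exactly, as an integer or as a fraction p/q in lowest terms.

Step 1: f(3) = 1*(-11) + 3*(47) + 3*(45) = 265; iterating: f(3)=265, f(4)=373, f(5)=1135, f(6)=3049, f(7)=7573, f(8)=20125, f(9)=51991, f(10)=135085, f(11)=351433, f(12)=912661, f(13)=2372215, f(14)=6164497, f(15)=16019125, f(16)=41629261, f(17)=108180127, f(18)=281125285; answer 281125285
Step 2: B1 = 281125285; r = -26; 4*(-26)^2 + 1*(-26)^1 + 8 = (2704) + (-26) + (8) = 2686; answer 2686

2686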